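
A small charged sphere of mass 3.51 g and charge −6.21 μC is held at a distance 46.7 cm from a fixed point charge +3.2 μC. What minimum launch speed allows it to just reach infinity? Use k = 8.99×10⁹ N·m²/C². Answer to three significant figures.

14.8 m/s

To just escape, total mechanical energy must reach zero at infinity: ½mv²_min + U = 0, so ½mv²_min = −U = |kQq|/r.
|U| = |kQq|/r = (8.99×10⁹ N·m²/C²)(3.20×10⁻⁶)(6.21×10⁻⁶)/(0.467) = 0.383 J.
v_min = √(2|U|/m) = √(2·0.383/3.51×10⁻³) = 14.8 m/s.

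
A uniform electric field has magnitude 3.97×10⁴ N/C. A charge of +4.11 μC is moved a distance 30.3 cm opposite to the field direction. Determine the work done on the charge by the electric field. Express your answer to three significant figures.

-0.0494 J

The potential change for a displacement 30.3 cm opposite to the field direction is ΔV = +Ed = 1.20×10⁴ V.
W_field = −qΔV = -0.0494 J.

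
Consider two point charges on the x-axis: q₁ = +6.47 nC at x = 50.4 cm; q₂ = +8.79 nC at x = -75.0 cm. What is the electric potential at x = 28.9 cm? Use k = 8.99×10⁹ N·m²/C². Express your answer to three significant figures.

347 V

Electric potential is a scalar, so the contributions from each charge add algebraically: V = Σ kqᵢ/rᵢ.
Distances from the field point to each charge: r₁ = 0.215 m, r₂ = 1.04 m.
V = k[(6.47×10⁻⁹)/(0.215) + (8.79×10⁻⁹)/(1.04)] = 347 V.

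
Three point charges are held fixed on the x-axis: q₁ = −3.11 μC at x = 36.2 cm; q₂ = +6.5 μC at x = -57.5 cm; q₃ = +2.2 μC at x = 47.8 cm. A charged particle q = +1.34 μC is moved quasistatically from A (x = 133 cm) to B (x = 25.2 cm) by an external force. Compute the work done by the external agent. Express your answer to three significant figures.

For quasistatic motion the external work equals the change in potential energy: W_ext = qΔV = q(V_B − V_A).
At A: distances to the source charges are 0.968 m, 1.91 m, 0.852 m; V_A = Σ kqᵢ/rᵢ = 2.50×10⁴ V.
At B: distances to the source charges are 0.110 m, 0.827 m, 0.226 m; V_B = Σ kqᵢ/rᵢ = -9.60×10⁴ V.
ΔV = V_B − V_A = -1.21×10⁵ V.
W_ext = qΔV = (1.34×10⁻⁶ C)(-1.21×10⁵ V) = -0.162 J.

-0.162 J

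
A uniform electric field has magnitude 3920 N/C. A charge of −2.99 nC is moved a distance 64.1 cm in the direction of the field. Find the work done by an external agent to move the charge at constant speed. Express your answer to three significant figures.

The potential change for a displacement 64.1 cm in the direction of the field is ΔV = −Ed = -2510 V.
W_ext = qΔV = 7.51×10⁻⁶ J.

7.51×10⁻⁶ J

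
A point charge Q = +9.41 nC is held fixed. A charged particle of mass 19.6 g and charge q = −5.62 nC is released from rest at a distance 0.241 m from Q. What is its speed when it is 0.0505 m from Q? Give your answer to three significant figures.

0.0276 m/s

Only the electrostatic force acts, so mechanical energy is conserved: ½mv² = U₁ − U₂ = kQq(1/r₁ − 1/r₂).
U₁ − U₂ = (8.99×10⁹ N·m²/C²)(9.41×10⁻⁹ C)(-5.62×10⁻⁹ C)(1/0.241 − 1/0.0505) = 7.44×10⁻⁶ J.
v = √(2·7.44×10⁻⁶/0.0196) = 0.0276 m/s.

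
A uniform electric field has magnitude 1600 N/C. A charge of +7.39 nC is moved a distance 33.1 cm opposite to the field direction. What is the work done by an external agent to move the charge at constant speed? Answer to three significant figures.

The potential change for a displacement 33.1 cm opposite to the field direction is ΔV = +Ed = 530 V.
W_ext = qΔV = 3.91×10⁻⁶ J.

3.91×10⁻⁶ J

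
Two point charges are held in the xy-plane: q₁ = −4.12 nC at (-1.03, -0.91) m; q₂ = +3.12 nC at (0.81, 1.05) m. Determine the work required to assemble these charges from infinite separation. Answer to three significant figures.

The work to assemble the configuration equals its total potential energy, U = Σ kqᵢqⱼ/rᵢⱼ over all pairs.
Pair separations: r₁₂ = 2.69 m.
U = (-4.30×10⁻⁸) = -4.30×10⁻⁸ J.

-4.30×10⁻⁸ J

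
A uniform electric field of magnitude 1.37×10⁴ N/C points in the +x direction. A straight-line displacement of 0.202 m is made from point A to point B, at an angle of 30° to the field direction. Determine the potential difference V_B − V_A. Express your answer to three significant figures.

Only the component of displacement along E changes the potential: ΔV = −E·d·cosθ.
ΔV = −(1.37×10⁴ V/m)(0.202 m)cos30° = -2400 V.

-2400 V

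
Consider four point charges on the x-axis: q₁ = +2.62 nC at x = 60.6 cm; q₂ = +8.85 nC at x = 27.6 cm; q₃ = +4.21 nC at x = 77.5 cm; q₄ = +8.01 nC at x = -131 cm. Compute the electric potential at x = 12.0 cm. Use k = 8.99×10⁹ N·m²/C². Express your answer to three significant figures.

The total potential is the scalar sum of each charge's contribution, V = Σ kqᵢ/rᵢ.
Distances from the field point to each charge: r₁ = 0.486 m, r₂ = 0.156 m, r₃ = 0.655 m, r₄ = 1.43 m.
V = k[(2.62×10⁻⁹)/(0.486) + (8.85×10⁻⁹)/(0.156) + (4.21×10⁻⁹)/(0.655) + (8.01×10⁻⁹)/(1.43)] = 667 V.

667 V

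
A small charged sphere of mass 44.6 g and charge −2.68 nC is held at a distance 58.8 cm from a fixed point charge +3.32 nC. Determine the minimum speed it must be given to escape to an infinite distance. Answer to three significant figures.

To just escape, total mechanical energy must reach zero at infinity: ½mv²_min + U = 0, so ½mv²_min = −U = |kQq|/r.
|U| = |kQq|/r = (8.99×10⁹ N·m²/C²)(3.32×10⁻⁹)(2.68×10⁻⁹)/(0.588) = 1.36×10⁻⁷ J.
v_min = √(2|U|/m) = √(2·1.36×10⁻⁷/0.0446) = 2.47×10⁻³ m/s.

2.47×10⁻³ m/s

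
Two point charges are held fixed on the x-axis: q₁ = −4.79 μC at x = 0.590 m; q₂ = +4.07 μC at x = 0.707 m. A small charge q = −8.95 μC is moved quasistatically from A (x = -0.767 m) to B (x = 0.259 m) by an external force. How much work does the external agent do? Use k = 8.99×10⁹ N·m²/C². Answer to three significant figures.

0.372 J

For quasistatic motion the external work equals the change in potential energy: W_ext = qΔV = q(V_B − V_A).
At A: distances to the source charges are 1.36 m, 1.47 m; V_A = Σ kqᵢ/rᵢ = -6910 V.
At B: distances to the source charges are 0.331 m, 0.448 m; V_B = Σ kqᵢ/rᵢ = -4.84×10⁴ V.
ΔV = V_B − V_A = -4.15×10⁴ V.
W_ext = qΔV = (-8.95×10⁻⁶ C)(-4.15×10⁴ V) = 0.372 J.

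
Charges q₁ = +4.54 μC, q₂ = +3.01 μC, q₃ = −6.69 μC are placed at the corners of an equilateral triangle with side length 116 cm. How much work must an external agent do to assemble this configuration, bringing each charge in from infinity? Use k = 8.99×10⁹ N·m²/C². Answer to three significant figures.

-0.286 J

The assembly work is the sum of pairwise potential energies, U = Σ_{i<j} kqᵢqⱼ/rᵢⱼ.
All three pair separations equal the side length, 1.16 m.
U = (0.106) + (-0.235) + (-0.156) = -0.286 J.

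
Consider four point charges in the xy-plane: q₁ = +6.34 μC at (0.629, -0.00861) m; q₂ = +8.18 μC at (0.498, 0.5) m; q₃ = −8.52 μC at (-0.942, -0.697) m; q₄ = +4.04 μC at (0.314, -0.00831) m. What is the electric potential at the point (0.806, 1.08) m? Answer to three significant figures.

1.63×10⁵ V

Electric potential is a scalar, so the contributions from each charge add algebraically: V = Σ kqᵢ/rᵢ.
Distances from the field point to each charge: r₁ = 1.10 m, r₂ = 0.657 m, r₃ = 2.49 m, r₄ = 1.19 m.
V = k[(6.34×10⁻⁶)/(1.10) + (8.18×10⁻⁶)/(0.657) + (-8.52×10⁻⁶)/(2.49) + (4.04×10⁻⁶)/(1.19)] = 1.63×10⁵ V.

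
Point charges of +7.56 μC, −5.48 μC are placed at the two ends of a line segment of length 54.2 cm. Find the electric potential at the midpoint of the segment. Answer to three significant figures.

The total potential is the scalar sum of each charge's contribution, V = Σ kqᵢ/rᵢ.
Each charge is 0.271 m from the midpoint.
V = k[(7.56×10⁻⁶)/(0.271) + (-5.48×10⁻⁶)/(0.271)] = 6.90×10⁴ V.

6.90×10⁴ V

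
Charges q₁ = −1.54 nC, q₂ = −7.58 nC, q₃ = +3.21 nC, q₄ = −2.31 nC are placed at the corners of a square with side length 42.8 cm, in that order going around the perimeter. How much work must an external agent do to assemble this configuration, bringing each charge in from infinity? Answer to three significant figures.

-1.60×10⁻⁷ J

The work to assemble the configuration equals its total potential energy, U = Σ kqᵢqⱼ/rᵢⱼ over all pairs.
The four side pairs have separation 0.428 m and the two diagonal pairs 0.605 m.
Summing all 6 pair terms gives U = -1.60×10⁻⁷ J.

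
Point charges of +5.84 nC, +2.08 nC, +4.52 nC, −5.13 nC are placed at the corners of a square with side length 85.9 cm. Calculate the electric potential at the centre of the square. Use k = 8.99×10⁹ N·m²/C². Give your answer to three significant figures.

108 V

Electric potential is a scalar, so the contributions from each charge add algebraically: V = Σ kqᵢ/rᵢ.
The distance from each corner to the centre is a√2/2 = 0.607 m.
V = k[(5.84×10⁻⁹)/(0.607) + (2.08×10⁻⁹)/(0.607) + (4.52×10⁻⁹)/(0.607) + (-5.13×10⁻⁹)/(0.607)] = 108 V.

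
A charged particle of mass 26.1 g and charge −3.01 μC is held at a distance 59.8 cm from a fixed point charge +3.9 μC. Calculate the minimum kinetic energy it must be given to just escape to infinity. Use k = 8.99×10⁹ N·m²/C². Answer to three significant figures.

0.176 J

To just escape, total mechanical energy must reach zero at infinity: ½mv²_min + U = 0, so ½mv²_min = −U = |kQq|/r.
|U| = |kQq|/r = (8.99×10⁹ N·m²/C²)(3.90×10⁻⁶)(3.01×10⁻⁶)/(0.598) = 0.176 J.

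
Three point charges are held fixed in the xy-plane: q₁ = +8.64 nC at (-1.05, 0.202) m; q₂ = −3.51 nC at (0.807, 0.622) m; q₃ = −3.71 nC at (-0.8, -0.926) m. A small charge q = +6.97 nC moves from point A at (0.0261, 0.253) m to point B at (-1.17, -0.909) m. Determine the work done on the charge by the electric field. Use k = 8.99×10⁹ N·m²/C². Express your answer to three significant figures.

The work done by the electric force is W_field = −ΔU = −q(V_B − V_A) = q(V_A − V_B).
At A: distances to the source charges are 1.08 m, 0.864 m, 1.44 m; V_A = Σ kqᵢ/rᵢ = 12.4 V.
At B: distances to the source charges are 1.12 m, 2.50 m, 0.370 m; V_B = Σ kqᵢ/rᵢ = -33.2 V.
ΔV = V_B − V_A = -45.6 V.
W_field = −qΔV = −(6.97×10⁻⁹ C)(-45.6 V) = 3.18×10⁻⁷ J.

3.18×10⁻⁷ J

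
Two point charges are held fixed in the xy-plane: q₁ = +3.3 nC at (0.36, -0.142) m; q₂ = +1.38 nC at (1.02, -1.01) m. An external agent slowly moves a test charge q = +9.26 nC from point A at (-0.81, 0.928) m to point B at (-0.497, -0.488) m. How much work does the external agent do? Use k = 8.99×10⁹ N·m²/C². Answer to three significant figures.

1.52×10⁻⁷ J

For quasistatic motion the external work equals the change in potential energy: W_ext = qΔV = q(V_B − V_A).
At A: distances to the source charges are 1.59 m, 2.67 m; V_A = Σ kqᵢ/rᵢ = 23.4 V.
At B: distances to the source charges are 0.924 m, 1.60 m; V_B = Σ kqᵢ/rᵢ = 39.8 V.
ΔV = V_B − V_A = 16.5 V.
W_ext = qΔV = (9.26×10⁻⁹ C)(16.5 V) = 1.52×10⁻⁷ J.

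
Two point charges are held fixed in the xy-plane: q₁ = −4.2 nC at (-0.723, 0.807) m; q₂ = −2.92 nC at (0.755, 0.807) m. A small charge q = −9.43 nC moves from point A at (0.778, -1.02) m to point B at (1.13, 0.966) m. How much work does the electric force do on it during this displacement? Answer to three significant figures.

-5.13×10⁻⁷ J

The work done by the electric force is W_field = −ΔU = −q(V_B − V_A) = q(V_A − V_B).
At A: distances to the source charges are 2.36 m, 1.83 m; V_A = Σ kqᵢ/rᵢ = -30.3 V.
At B: distances to the source charges are 1.86 m, 0.407 m; V_B = Σ kqᵢ/rᵢ = -84.8 V.
ΔV = V_B − V_A = -54.4 V.
W_field = −qΔV = −(-9.43×10⁻⁹ C)(-54.4 V) = -5.13×10⁻⁷ J.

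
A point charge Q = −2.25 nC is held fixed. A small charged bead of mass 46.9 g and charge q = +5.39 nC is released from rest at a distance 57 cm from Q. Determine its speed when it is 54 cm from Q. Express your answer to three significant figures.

6.73×10⁻⁴ m/s

Only the electrostatic force acts, so mechanical energy is conserved: ½mv² = U₁ − U₂ = kQq(1/r₁ − 1/r₂).
U₁ − U₂ = (8.99×10⁹ N·m²/C²)(-2.25×10⁻⁹ C)(5.39×10⁻⁹ C)(1/0.570 − 1/0.540) = 1.06×10⁻⁸ J.
v = √(2·1.06×10⁻⁸/0.0469) = 6.73×10⁻⁴ m/s.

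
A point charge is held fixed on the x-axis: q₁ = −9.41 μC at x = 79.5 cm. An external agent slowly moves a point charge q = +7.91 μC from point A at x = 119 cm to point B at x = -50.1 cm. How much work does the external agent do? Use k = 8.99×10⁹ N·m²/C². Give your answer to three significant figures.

For quasistatic motion the external work equals the change in potential energy: W_ext = qΔV = q(V_B − V_A).
At A: distance to the source charge is 0.395 m; V_A = kq₁/r = -2.14×10⁵ V.
At B: distance to the source charge is 1.30 m; V_B = kq₁/r = -6.53×10⁴ V.
ΔV = V_B − V_A = 1.49×10⁵ V.
W_ext = qΔV = (7.91×10⁻⁶ C)(1.49×10⁵ V) = 1.18 J.

1.18 J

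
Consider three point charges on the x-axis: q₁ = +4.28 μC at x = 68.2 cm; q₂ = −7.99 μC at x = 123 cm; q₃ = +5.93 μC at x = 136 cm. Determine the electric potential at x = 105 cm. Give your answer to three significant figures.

Electric potential is a scalar, so the contributions from each charge add algebraically: V = Σ kqᵢ/rᵢ.
Distances from the field point to each charge: r₁ = 0.368 m, r₂ = 0.180 m, r₃ = 0.310 m.
V = k[(4.28×10⁻⁶)/(0.368) + (-7.99×10⁻⁶)/(0.180) + (5.93×10⁻⁶)/(0.310)] = -1.23×10⁵ V.

-1.23×10⁵ V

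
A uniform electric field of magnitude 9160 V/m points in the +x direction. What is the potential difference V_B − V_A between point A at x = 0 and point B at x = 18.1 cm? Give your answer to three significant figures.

-1660 V

In a uniform field, potential decreases in the direction of E: V_B − V_A = −E·Δx.
V_B − V_A = −(9160 V/m)(0.181 m) = -1660 V.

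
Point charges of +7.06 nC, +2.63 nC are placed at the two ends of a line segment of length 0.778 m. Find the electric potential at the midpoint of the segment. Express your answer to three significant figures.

Electric potential is a scalar, so the contributions from each charge add algebraically: V = Σ kqᵢ/rᵢ.
Each charge is 0.389 m from the midpoint.
V = k[(7.06×10⁻⁹)/(0.389) + (2.63×10⁻⁹)/(0.389)] = 224 V.

224 V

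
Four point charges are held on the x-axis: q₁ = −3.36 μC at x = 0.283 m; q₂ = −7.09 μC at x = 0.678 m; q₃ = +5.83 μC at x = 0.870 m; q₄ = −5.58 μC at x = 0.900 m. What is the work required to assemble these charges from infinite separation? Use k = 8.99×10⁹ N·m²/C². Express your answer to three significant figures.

The assembly work is the sum of pairwise potential energies, U = Σ_{i<j} kqᵢqⱼ/rᵢⱼ.
Pair separations: r₁₂ = 0.395 m, r₁₃ = 0.587 m, r₁₄ = 0.617 m, r₂₃ = 0.192 m, r₂₄ = 0.222 m, r₃₄ = 0.0300 m.
Summing all 6 pair terms gives U = -9.57 J.

-9.57 J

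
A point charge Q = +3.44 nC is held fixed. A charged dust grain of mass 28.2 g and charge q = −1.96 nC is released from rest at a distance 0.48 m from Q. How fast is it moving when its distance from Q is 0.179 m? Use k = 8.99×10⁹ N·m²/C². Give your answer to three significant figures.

Only the electrostatic force acts, so mechanical energy is conserved: ½mv² = U₁ − U₂ = kQq(1/r₁ − 1/r₂).
U₁ − U₂ = (8.99×10⁹ N·m²/C²)(3.44×10⁻⁹ C)(-1.96×10⁻⁹ C)(1/0.480 − 1/0.179) = 2.12×10⁻⁷ J.
v = √(2·2.12×10⁻⁷/0.0282) = 3.88×10⁻³ m/s.

3.88×10⁻³ m/s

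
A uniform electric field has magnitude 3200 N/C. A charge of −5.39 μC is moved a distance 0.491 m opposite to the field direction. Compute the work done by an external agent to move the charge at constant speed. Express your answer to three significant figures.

-8.47×10⁻³ J

The potential change for a displacement 0.491 m opposite to the field direction is ΔV = +Ed = 1570 V.
W_ext = qΔV = -8.47×10⁻³ J.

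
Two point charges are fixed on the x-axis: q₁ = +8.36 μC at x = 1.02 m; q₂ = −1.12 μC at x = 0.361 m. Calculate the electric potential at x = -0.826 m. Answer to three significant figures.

The total potential is the scalar sum of each charge's contribution, V = Σ kqᵢ/rᵢ.
Distances from the field point to each charge: r₁ = 1.85 m, r₂ = 1.19 m.
V = k[(8.36×10⁻⁶)/(1.85) + (-1.12×10⁻⁶)/(1.19)] = 3.22×10⁴ V.

3.22×10⁴ V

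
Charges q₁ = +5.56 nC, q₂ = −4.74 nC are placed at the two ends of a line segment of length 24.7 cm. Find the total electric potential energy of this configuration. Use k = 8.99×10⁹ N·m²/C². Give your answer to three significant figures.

The work to assemble the configuration equals its total potential energy, U = Σ kqᵢqⱼ/rᵢⱼ over all pairs.
The separation is r = 0.247 m.
U = (-9.59×10⁻⁷) = -9.59×10⁻⁷ J.

-9.59×10⁻⁷ J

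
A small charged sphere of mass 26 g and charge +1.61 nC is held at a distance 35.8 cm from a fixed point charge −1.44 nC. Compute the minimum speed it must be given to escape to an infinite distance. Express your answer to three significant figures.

2.12×10⁻³ m/s

To just escape, total mechanical energy must reach zero at infinity: ½mv²_min + U = 0, so ½mv²_min = −U = |kQq|/r.
|U| = |kQq|/r = (8.99×10⁹ N·m²/C²)(1.44×10⁻⁹)(1.61×10⁻⁹)/(0.358) = 5.82×10⁻⁸ J.
v_min = √(2|U|/m) = √(2·5.82×10⁻⁸/0.0260) = 2.12×10⁻³ m/s.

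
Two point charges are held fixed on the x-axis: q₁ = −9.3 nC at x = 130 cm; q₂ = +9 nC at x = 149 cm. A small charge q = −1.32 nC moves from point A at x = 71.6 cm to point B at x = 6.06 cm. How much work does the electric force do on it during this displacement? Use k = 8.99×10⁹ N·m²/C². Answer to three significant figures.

The work done by the electric force is W_field = −ΔU = −q(V_B − V_A) = q(V_A − V_B).
At A: distances to the source charges are 0.584 m, 0.774 m; V_A = Σ kqᵢ/rᵢ = -38.6 V.
At B: distances to the source charges are 1.24 m, 1.43 m; V_B = Σ kqᵢ/rᵢ = -10.9 V.
ΔV = V_B − V_A = 27.8 V.
W_field = −qΔV = −(-1.32×10⁻⁹ C)(27.8 V) = 3.67×10⁻⁸ J.

3.67×10⁻⁸ J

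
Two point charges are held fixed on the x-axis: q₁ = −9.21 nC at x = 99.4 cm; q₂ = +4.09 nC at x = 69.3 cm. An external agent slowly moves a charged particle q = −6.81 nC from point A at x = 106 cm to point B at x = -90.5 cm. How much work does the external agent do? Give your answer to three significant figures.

-7.72×10⁻⁶ J

For quasistatic motion the external work equals the change in potential energy: W_ext = qΔV = q(V_B − V_A).
At A: distances to the source charges are 0.0660 m, 0.367 m; V_A = Σ kqᵢ/rᵢ = -1150 V.
At B: distances to the source charges are 1.90 m, 1.60 m; V_B = Σ kqᵢ/rᵢ = -20.6 V.
ΔV = V_B − V_A = 1130 V.
W_ext = qΔV = (-6.81×10⁻⁹ C)(1130 V) = -7.72×10⁻⁶ J.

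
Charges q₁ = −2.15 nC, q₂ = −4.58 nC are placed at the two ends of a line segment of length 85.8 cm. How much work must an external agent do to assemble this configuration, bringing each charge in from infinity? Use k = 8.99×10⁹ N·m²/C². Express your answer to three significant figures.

The assembly work is the sum of pairwise potential energies, U = Σ_{i<j} kqᵢqⱼ/rᵢⱼ.
The separation is r = 0.858 m.
U = (1.03×10⁻⁷) = 1.03×10⁻⁷ J.

1.03×10⁻⁷ J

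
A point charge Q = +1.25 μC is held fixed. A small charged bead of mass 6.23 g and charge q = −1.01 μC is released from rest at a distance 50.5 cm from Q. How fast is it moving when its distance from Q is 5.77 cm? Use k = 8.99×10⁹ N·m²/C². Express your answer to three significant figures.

Only the electrostatic force acts, so mechanical energy is conserved: ½mv² = U₁ − U₂ = kQq(1/r₁ − 1/r₂).
U₁ − U₂ = (8.99×10⁹ N·m²/C²)(1.25×10⁻⁶ C)(-1.01×10⁻⁶ C)(1/0.505 − 1/0.0577) = 0.174 J.
v = √(2·0.174/6.23×10⁻³) = 7.48 m/s.

7.48 m/s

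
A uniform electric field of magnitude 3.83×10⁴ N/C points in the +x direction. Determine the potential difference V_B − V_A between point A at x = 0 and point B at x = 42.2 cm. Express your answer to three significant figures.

-1.62×10⁴ V

In a uniform field, potential decreases in the direction of E: V_B − V_A = −E·Δx.
V_B − V_A = −(3.83×10⁴ V/m)(0.422 m) = -1.62×10⁴ V.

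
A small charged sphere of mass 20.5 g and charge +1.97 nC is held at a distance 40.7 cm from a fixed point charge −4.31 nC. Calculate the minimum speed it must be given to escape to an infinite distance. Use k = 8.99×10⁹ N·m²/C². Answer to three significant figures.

To just escape, total mechanical energy must reach zero at infinity: ½mv²_min + U = 0, so ½mv²_min = −U = |kQq|/r.
|U| = |kQq|/r = (8.99×10⁹ N·m²/C²)(4.31×10⁻⁹)(1.97×10⁻⁹)/(0.407) = 1.88×10⁻⁷ J.
v_min = √(2|U|/m) = √(2·1.88×10⁻⁷/0.0205) = 4.28×10⁻³ m/s.

4.28×10⁻³ m/s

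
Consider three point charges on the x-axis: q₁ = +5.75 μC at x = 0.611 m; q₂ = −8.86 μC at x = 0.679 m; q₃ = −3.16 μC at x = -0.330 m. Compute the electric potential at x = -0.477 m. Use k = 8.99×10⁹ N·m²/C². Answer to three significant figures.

-2.15×10⁵ V

The total potential is the scalar sum of each charge's contribution, V = Σ kqᵢ/rᵢ.
Distances from the field point to each charge: r₁ = 1.09 m, r₂ = 1.16 m, r₃ = 0.147 m.
V = k[(5.75×10⁻⁶)/(1.09) + (-8.86×10⁻⁶)/(1.16) + (-3.16×10⁻⁶)/(0.147)] = -2.15×10⁵ V.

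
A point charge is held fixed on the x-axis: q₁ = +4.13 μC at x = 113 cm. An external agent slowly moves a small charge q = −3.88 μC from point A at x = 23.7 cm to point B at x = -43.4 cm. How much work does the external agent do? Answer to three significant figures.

0.0692 J

For quasistatic motion the external work equals the change in potential energy: W_ext = qΔV = q(V_B − V_A).
At A: distance to the source charge is 0.893 m; V_A = kq₁/r = 4.16×10⁴ V.
At B: distance to the source charge is 1.56 m; V_B = kq₁/r = 2.37×10⁴ V.
ΔV = V_B − V_A = -1.78×10⁴ V.
W_ext = qΔV = (-3.88×10⁻⁶ C)(-1.78×10⁴ V) = 0.0692 J.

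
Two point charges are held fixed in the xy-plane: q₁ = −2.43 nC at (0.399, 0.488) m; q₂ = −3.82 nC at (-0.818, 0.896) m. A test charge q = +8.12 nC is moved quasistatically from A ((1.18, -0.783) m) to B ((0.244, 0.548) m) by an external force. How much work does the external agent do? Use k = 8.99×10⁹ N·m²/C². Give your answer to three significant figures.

For quasistatic motion the external work equals the change in potential energy: W_ext = qΔV = q(V_B − V_A).
At A: distances to the source charges are 1.49 m, 2.61 m; V_A = Σ kqᵢ/rᵢ = -27.8 V.
At B: distances to the source charges are 0.166 m, 1.12 m; V_B = Σ kqᵢ/rᵢ = -162 V.
ΔV = V_B − V_A = -134 V.
W_ext = qΔV = (8.12×10⁻⁹ C)(-134 V) = -1.09×10⁻⁶ J.

-1.09×10⁻⁶ J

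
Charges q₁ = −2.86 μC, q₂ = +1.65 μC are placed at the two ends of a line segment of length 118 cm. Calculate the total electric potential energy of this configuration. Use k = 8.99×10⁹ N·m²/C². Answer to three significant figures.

-0.0360 J

The assembly work is the sum of pairwise potential energies, U = Σ_{i<j} kqᵢqⱼ/rᵢⱼ.
The separation is r = 1.18 m.
U = (-0.0360) = -0.0360 J.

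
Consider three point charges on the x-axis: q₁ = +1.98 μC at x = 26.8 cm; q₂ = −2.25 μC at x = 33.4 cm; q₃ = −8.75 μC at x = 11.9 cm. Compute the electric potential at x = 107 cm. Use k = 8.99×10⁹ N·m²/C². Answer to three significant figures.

Electric potential is a scalar, so the contributions from each charge add algebraically: V = Σ kqᵢ/rᵢ.
Distances from the field point to each charge: r₁ = 0.802 m, r₂ = 0.736 m, r₃ = 0.951 m.
V = k[(1.98×10⁻⁶)/(0.802) + (-2.25×10⁻⁶)/(0.736) + (-8.75×10⁻⁶)/(0.951)] = -8.80×10⁴ V.

-8.80×10⁴ V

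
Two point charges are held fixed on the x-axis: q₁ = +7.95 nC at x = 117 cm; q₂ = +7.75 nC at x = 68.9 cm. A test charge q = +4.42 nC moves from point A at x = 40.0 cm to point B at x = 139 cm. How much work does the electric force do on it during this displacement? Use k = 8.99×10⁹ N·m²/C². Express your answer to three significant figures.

The work done by the electric force is W_field = −ΔU = −q(V_B − V_A) = q(V_A − V_B).
At A: distances to the source charges are 0.770 m, 0.289 m; V_A = Σ kqᵢ/rᵢ = 334 V.
At B: distances to the source charges are 0.220 m, 0.701 m; V_B = Σ kqᵢ/rᵢ = 424 V.
ΔV = V_B − V_A = 90.4 V.
W_field = −qΔV = −(4.42×10⁻⁹ C)(90.4 V) = -3.99×10⁻⁷ J.

-3.99×10⁻⁷ J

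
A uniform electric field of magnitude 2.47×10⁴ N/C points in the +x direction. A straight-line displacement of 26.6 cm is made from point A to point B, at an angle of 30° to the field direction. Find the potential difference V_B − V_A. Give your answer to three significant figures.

-5690 V

Only the component of displacement along E changes the potential: ΔV = −E·d·cosθ.
ΔV = −(2.47×10⁴ V/m)(0.266 m)cos30° = -5690 V.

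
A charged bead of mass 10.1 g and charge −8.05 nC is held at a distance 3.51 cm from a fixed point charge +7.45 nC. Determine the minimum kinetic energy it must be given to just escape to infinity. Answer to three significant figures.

To just escape, total mechanical energy must reach zero at infinity: ½mv²_min + U = 0, so ½mv²_min = −U = |kQq|/r.
|U| = |kQq|/r = (8.99×10⁹ N·m²/C²)(7.45×10⁻⁹)(8.05×10⁻⁹)/(0.0351) = 1.54×10⁻⁵ J.

1.54×10⁻⁵ J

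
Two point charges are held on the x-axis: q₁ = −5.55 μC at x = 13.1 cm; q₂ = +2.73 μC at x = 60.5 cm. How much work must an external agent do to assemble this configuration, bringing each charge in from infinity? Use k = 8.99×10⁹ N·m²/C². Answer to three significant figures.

-0.287 J

The work to assemble the configuration equals its total potential energy, U = Σ kqᵢqⱼ/rᵢⱼ over all pairs.
Pair separations: r₁₂ = 0.474 m.
U = (-0.287) = -0.287 J.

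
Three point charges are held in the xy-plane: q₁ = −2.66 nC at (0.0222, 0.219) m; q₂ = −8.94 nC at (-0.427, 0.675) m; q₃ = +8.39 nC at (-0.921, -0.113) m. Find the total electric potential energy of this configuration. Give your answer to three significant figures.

-5.92×10⁻⁷ J

The assembly work is the sum of pairwise potential energies, U = Σ_{i<j} kqᵢqⱼ/rᵢⱼ.
Pair separations: r₁₂ = 0.640 m, r₁₃ = 1.00 m, r₂₃ = 0.930 m.
U = (3.34×10⁻⁷) + (-2.01×10⁻⁷) + (-7.25×10⁻⁷) = -5.92×10⁻⁷ J.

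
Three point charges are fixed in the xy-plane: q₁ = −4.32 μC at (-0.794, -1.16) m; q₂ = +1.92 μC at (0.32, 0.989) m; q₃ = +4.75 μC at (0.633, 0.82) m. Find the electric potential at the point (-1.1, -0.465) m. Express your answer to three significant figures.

-2.29×10⁴ V

The total potential is the scalar sum of each charge's contribution, V = Σ kqᵢ/rᵢ.
Distances from the field point to each charge: r₁ = 0.759 m, r₂ = 2.03 m, r₃ = 2.16 m.
V = k[(-4.32×10⁻⁶)/(0.759) + (1.92×10⁻⁶)/(2.03) + (4.75×10⁻⁶)/(2.16)] = -2.29×10⁴ V.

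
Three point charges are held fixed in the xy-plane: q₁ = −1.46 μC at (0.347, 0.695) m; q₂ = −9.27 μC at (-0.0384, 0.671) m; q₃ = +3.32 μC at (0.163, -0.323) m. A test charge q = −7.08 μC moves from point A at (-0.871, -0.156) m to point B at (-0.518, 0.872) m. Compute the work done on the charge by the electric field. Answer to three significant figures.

The work done by the electric force is W_field = −ΔU = −q(V_B − V_A) = q(V_A − V_B).
At A: distances to the source charges are 1.49 m, 1.17 m, 1.05 m; V_A = Σ kqᵢ/rᵢ = -5.14×10⁴ V.
At B: distances to the source charges are 0.883 m, 0.520 m, 1.38 m; V_B = Σ kqᵢ/rᵢ = -1.53×10⁵ V.
ΔV = V_B − V_A = -1.02×10⁵ V.
W_field = −qΔV = −(-7.08×10⁻⁶ C)(-1.02×10⁵ V) = -0.723 J.

-0.723 J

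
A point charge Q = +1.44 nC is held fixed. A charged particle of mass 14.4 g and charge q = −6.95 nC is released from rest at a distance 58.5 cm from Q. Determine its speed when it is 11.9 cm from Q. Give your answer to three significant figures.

9.15×10⁻³ m/s

Only the electrostatic force acts, so mechanical energy is conserved: ½mv² = U₁ − U₂ = kQq(1/r₁ − 1/r₂).
U₁ − U₂ = (8.99×10⁹ N·m²/C²)(1.44×10⁻⁹ C)(-6.95×10⁻⁹ C)(1/0.585 − 1/0.119) = 6.02×10⁻⁷ J.
v = √(2·6.02×10⁻⁷/0.0144) = 9.15×10⁻³ m/s.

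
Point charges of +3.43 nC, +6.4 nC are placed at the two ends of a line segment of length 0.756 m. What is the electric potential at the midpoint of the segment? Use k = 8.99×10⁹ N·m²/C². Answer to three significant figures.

The total potential is the scalar sum of each charge's contribution, V = Σ kqᵢ/rᵢ.
Each charge is 0.378 m from the midpoint.
V = k[(3.43×10⁻⁹)/(0.378) + (6.40×10⁻⁹)/(0.378)] = 234 V.

234 V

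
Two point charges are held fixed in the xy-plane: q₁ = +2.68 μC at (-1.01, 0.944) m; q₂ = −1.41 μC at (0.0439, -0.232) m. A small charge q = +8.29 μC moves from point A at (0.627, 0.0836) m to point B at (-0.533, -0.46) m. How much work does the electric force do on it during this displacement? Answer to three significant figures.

The work done by the electric force is W_field = −ΔU = −q(V_B − V_A) = q(V_A − V_B).
At A: distances to the source charges are 1.85 m, 0.663 m; V_A = Σ kqᵢ/rᵢ = -6090 V.
At B: distances to the source charges are 1.48 m, 0.620 m; V_B = Σ kqᵢ/rᵢ = -4190 V.
ΔV = V_B − V_A = 1900 V.
W_field = −qΔV = −(8.29×10⁻⁶ C)(1900 V) = -0.0158 J.

-0.0158 J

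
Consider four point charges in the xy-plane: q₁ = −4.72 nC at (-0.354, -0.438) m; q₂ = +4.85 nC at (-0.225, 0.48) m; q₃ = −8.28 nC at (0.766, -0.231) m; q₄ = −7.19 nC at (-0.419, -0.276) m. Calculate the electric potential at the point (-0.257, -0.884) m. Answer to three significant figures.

-225 V

Electric potential is a scalar, so the contributions from each charge add algebraically: V = Σ kqᵢ/rᵢ.
Distances from the field point to each charge: r₁ = 0.456 m, r₂ = 1.36 m, r₃ = 1.21 m, r₄ = 0.629 m.
V = k[(-4.72×10⁻⁹)/(0.456) + (4.85×10⁻⁹)/(1.36) + (-8.28×10⁻⁹)/(1.21) + (-7.19×10⁻⁹)/(0.629)] = -225 V.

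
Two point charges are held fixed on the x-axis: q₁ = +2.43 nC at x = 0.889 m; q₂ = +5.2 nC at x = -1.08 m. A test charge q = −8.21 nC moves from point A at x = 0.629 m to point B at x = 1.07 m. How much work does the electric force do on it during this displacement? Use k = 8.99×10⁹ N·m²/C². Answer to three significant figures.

The work done by the electric force is W_field = −ΔU = −q(V_B − V_A) = q(V_A − V_B).
At A: distances to the source charges are 0.260 m, 1.71 m; V_A = Σ kqᵢ/rᵢ = 111 V.
At B: distances to the source charges are 0.181 m, 2.15 m; V_B = Σ kqᵢ/rᵢ = 142 V.
ΔV = V_B − V_A = 31.1 V.
W_field = −qΔV = −(-8.21×10⁻⁹ C)(31.1 V) = 2.55×10⁻⁷ J.

2.55×10⁻⁷ J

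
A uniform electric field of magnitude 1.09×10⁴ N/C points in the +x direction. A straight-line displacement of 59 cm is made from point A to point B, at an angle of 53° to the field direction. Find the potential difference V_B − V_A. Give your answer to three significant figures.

-3870 V

Only the component of displacement along E changes the potential: ΔV = −E·d·cosθ.
ΔV = −(1.09×10⁴ V/m)(0.590 m)cos53° = -3870 V.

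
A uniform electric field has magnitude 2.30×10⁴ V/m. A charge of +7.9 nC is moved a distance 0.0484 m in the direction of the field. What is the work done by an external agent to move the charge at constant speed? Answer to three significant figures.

The potential change for a displacement 0.0484 m in the direction of the field is ΔV = −Ed = -1110 V.
W_ext = qΔV = -8.79×10⁻⁶ J.

-8.79×10⁻⁶ J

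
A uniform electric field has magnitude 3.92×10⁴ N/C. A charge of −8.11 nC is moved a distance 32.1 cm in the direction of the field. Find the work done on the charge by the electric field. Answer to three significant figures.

-1.02×10⁻⁴ J

The potential change for a displacement 32.1 cm in the direction of the field is ΔV = −Ed = -1.26×10⁴ V.
W_field = −qΔV = -1.02×10⁻⁴ J.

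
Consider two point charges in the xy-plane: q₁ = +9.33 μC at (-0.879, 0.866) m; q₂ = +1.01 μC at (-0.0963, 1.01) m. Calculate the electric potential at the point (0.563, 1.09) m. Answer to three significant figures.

The total potential is the scalar sum of each charge's contribution, V = Σ kqᵢ/rᵢ.
Distances from the field point to each charge: r₁ = 1.46 m, r₂ = 0.664 m.
V = k[(9.33×10⁻⁶)/(1.46) + (1.01×10⁻⁶)/(0.664)] = 7.11×10⁴ V.

7.11×10⁴ V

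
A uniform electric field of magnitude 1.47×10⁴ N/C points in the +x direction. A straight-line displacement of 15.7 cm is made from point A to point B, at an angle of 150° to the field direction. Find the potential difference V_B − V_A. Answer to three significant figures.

2000 V

Only the component of displacement along E changes the potential: ΔV = −E·d·cosθ.
ΔV = −(1.47×10⁴ V/m)(0.157 m)cos150° = 2000 V.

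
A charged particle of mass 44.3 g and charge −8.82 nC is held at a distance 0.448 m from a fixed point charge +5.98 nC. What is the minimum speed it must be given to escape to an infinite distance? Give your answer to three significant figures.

To just escape, total mechanical energy must reach zero at infinity: ½mv²_min + U = 0, so ½mv²_min = −U = |kQq|/r.
|U| = |kQq|/r = (8.99×10⁹ N·m²/C²)(5.98×10⁻⁹)(8.82×10⁻⁹)/(0.448) = 1.06×10⁻⁶ J.
v_min = √(2|U|/m) = √(2·1.06×10⁻⁶/0.0443) = 6.91×10⁻³ m/s.

6.91×10⁻³ m/s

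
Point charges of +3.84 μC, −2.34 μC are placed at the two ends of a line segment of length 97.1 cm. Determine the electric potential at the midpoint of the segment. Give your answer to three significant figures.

2.78×10⁴ V

Electric potential is a scalar, so the contributions from each charge add algebraically: V = Σ kqᵢ/rᵢ.
Each charge is 0.485 m from the midpoint.
V = k[(3.84×10⁻⁶)/(0.485) + (-2.34×10⁻⁶)/(0.485)] = 2.78×10⁴ V.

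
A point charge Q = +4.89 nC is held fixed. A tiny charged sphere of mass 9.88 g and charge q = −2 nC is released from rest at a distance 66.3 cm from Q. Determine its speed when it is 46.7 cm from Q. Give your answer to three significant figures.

3.36×10⁻³ m/s

Only the electrostatic force acts, so mechanical energy is conserved: ½mv² = U₁ − U₂ = kQq(1/r₁ − 1/r₂).
U₁ − U₂ = (8.99×10⁹ N·m²/C²)(4.89×10⁻⁹ C)(-2.00×10⁻⁹ C)(1/0.663 − 1/0.467) = 5.57×10⁻⁸ J.
v = √(2·5.57×10⁻⁸/9.88×10⁻³) = 3.36×10⁻³ m/s.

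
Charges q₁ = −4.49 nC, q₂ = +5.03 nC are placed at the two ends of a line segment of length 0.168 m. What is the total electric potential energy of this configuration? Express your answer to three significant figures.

-1.21×10⁻⁶ J

The work to assemble the configuration equals its total potential energy, U = Σ kqᵢqⱼ/rᵢⱼ over all pairs.
The separation is r = 0.168 m.
U = (-1.21×10⁻⁶) = -1.21×10⁻⁶ J.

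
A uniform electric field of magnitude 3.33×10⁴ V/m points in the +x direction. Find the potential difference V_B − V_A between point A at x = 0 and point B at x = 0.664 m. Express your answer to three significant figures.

In a uniform field, potential decreases in the direction of E: V_B − V_A = −E·Δx.
V_B − V_A = −(3.33×10⁴ V/m)(0.664 m) = -2.21×10⁴ V.

-2.21×10⁴ V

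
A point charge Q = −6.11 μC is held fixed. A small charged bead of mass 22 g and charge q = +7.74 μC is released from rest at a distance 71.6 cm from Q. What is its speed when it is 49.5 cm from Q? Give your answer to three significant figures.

Only the electrostatic force acts, so mechanical energy is conserved: ½mv² = U₁ − U₂ = kQq(1/r₁ − 1/r₂).
U₁ − U₂ = (8.99×10⁹ N·m²/C²)(-6.11×10⁻⁶ C)(7.74×10⁻⁶ C)(1/0.716 − 1/0.495) = 0.265 J.
v = √(2·0.265/0.0220) = 4.91 m/s.

4.91 m/s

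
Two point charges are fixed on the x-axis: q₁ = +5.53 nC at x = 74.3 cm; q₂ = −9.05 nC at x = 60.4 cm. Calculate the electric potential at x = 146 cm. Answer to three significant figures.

-25.7 V

Electric potential is a scalar, so the contributions from each charge add algebraically: V = Σ kqᵢ/rᵢ.
Distances from the field point to each charge: r₁ = 0.717 m, r₂ = 0.856 m.
V = k[(5.53×10⁻⁹)/(0.717) + (-9.05×10⁻⁹)/(0.856)] = -25.7 V.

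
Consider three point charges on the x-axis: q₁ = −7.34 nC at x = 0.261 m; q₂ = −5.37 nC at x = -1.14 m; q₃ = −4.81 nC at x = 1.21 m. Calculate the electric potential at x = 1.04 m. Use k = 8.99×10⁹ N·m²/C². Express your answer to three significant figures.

Electric potential is a scalar, so the contributions from each charge add algebraically: V = Σ kqᵢ/rᵢ.
Distances from the field point to each charge: r₁ = 0.779 m, r₂ = 2.18 m, r₃ = 0.170 m.
V = k[(-7.34×10⁻⁹)/(0.779) + (-5.37×10⁻⁹)/(2.18) + (-4.81×10⁻⁹)/(0.170)] = -361 V.

-361 V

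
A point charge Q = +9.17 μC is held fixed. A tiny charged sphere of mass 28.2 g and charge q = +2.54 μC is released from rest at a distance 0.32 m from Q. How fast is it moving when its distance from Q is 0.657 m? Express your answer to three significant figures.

4.88 m/s

Only the electrostatic force acts, so mechanical energy is conserved: ½mv² = U₁ − U₂ = kQq(1/r₁ − 1/r₂).
U₁ − U₂ = (8.99×10⁹ N·m²/C²)(9.17×10⁻⁶ C)(2.54×10⁻⁶ C)(1/0.320 − 1/0.657) = 0.336 J.
v = √(2·0.336/0.0282) = 4.88 m/s.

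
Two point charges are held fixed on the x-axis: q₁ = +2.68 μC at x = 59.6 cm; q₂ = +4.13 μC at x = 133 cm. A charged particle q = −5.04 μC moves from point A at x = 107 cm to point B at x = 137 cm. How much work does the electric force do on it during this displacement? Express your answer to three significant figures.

The work done by the electric force is W_field = −ΔU = −q(V_B − V_A) = q(V_A − V_B).
At A: distances to the source charges are 0.474 m, 0.260 m; V_A = Σ kqᵢ/rᵢ = 1.94×10⁵ V.
At B: distances to the source charges are 0.774 m, 0.0400 m; V_B = Σ kqᵢ/rᵢ = 9.59×10⁵ V.
ΔV = V_B − V_A = 7.66×10⁵ V.
W_field = −qΔV = −(-5.04×10⁻⁶ C)(7.66×10⁵ V) = 3.86 J.

3.86 J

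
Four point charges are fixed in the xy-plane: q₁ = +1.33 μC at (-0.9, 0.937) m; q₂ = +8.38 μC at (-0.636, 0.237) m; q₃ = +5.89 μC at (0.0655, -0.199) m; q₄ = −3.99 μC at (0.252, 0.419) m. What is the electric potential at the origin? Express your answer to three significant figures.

Electric potential is a scalar, so the contributions from each charge add algebraically: V = Σ kqᵢ/rᵢ.
Distances from the field point to each charge: r₁ = 1.30 m, r₂ = 0.679 m, r₃ = 0.210 m, r₄ = 0.489 m.
V = k[(1.33×10⁻⁶)/(1.30) + (8.38×10⁻⁶)/(0.679) + (5.89×10⁻⁶)/(0.210) + (-3.99×10⁻⁶)/(0.489)] = 3.00×10⁵ V.

3.00×10⁵ V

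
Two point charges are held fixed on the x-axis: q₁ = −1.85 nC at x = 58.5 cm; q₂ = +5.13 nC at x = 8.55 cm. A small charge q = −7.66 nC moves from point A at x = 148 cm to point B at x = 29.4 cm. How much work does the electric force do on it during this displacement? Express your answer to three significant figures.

The work done by the electric force is W_field = −ΔU = −q(V_B − V_A) = q(V_A − V_B).
At A: distances to the source charges are 0.895 m, 1.39 m; V_A = Σ kqᵢ/rᵢ = 14.5 V.
At B: distances to the source charges are 0.291 m, 0.208 m; V_B = Σ kqᵢ/rᵢ = 164 V.
ΔV = V_B − V_A = 150 V.
W_field = −qΔV = −(-7.66×10⁻⁹ C)(150 V) = 1.15×10⁻⁶ J.

1.15×10⁻⁶ J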